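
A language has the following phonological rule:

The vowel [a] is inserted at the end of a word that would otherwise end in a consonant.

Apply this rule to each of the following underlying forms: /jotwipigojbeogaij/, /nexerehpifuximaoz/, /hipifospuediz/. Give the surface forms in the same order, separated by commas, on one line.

/jotwipigojbeogaij/: the form ends in the consonant /j/, so [a] is inserted word-finally. → [jotwipigojbeogaija].
/nexerehpifuximaoz/: the form ends in the consonant /z/, so [a] is inserted word-finally. → [nexerehpifuximaoza].
/hipifospuediz/: the form ends in the consonant /z/, so [a] is inserted word-finally. → [hipifospuediza].

jotwipigojbeogaija, nexerehpifuximaoza, hipifospuediza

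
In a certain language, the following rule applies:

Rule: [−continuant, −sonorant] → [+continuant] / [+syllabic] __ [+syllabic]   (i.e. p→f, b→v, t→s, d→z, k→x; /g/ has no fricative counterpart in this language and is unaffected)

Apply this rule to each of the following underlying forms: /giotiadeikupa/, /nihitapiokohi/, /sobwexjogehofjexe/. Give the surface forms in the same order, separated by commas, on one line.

giosiazeixufa, nihisafioxohi, sobwexjogehofjexe

/giotiadeikupa/: /t/ is a stop between vowels /o/ and /i/, so it spirantizes to the fricative [s]. /d/ is a stop between vowels /a/ and /e/, so it spirantizes to the fricative [z]. /k/ is a stop between vowels /i/ and /u/, so it spirantizes to the fricative [x]. /p/ is a stop between vowels /u/ and /a/, so it spirantizes to the fricative [f]. → [giosiazeixufa].
/nihitapiokohi/: /t/ is a stop between vowels /i/ and /a/, so it spirantizes to the fricative [s]. /p/ is a stop between vowels /a/ and /i/, so it spirantizes to the fricative [f]. /k/ is a stop between vowels /o/ and /o/, so it spirantizes to the fricative [x]. → [nihisafioxohi].
/sobwexjogehofjexe/: the rule's environment is not met; surfaces unchanged as [sobwexjogehofjexe].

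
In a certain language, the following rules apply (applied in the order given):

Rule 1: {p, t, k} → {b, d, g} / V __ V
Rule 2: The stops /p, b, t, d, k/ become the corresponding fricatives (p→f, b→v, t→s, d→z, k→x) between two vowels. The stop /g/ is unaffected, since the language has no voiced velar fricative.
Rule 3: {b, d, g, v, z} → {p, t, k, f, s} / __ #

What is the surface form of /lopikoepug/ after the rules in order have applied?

lovigoevuk

Rule 1 (intervocalic voicing): /p/ is a voiceless stop between vowels /o/ and /i/, so it voices to [b]. /k/ is a voiceless stop between vowels /i/ and /o/, so it voices to [g]. /p/ is a voiceless stop between vowels /e/ and /u/, so it voices to [b]. /lopikoepug/ → lobigoebug.
Rule 2 (intervocalic spirantization): /b/ is a stop between vowels /o/ and /i/, so it spirantizes to the fricative [v]. /b/ is a stop between vowels /e/ and /u/, so it spirantizes to the fricative [v]. /lobigoebug/ → lovigoevug.
Rule 3 (final devoicing): /g/ is a voiced obstruent in word-final position, so it devoices to [k]. /lovigoevug/ → lovigoevuk.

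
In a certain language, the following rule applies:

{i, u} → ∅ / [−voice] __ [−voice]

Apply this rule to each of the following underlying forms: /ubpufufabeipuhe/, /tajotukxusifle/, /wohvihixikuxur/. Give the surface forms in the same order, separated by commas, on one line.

/ubpufufabeipuhe/: /u/ is a high vowel flanked by voiceless consonants /p/ and /f/, so it deletes. /u/ is a high vowel flanked by voiceless consonants /f/ and /f/, so it deletes. /u/ is a high vowel flanked by voiceless consonants /p/ and /h/, so it deletes. → [ubpffabeiphe].
/tajotukxusifle/: /u/ is a high vowel flanked by voiceless consonants /t/ and /k/, so it deletes. /u/ is a high vowel flanked by voiceless consonants /x/ and /s/, so it deletes. /i/ is a high vowel flanked by voiceless consonants /s/ and /f/, so it deletes. → [tajotkxsfle].
/wohvihixikuxur/: /i/ is a high vowel flanked by voiceless consonants /h/ and /x/, so it deletes. /i/ is a high vowel flanked by voiceless consonants /x/ and /k/, so it deletes. /u/ is a high vowel flanked by voiceless consonants /k/ and /x/, so it deletes. → [wohvihxkxur].

ubpffabeiphe, tajotkxsfle, wohvihxkxur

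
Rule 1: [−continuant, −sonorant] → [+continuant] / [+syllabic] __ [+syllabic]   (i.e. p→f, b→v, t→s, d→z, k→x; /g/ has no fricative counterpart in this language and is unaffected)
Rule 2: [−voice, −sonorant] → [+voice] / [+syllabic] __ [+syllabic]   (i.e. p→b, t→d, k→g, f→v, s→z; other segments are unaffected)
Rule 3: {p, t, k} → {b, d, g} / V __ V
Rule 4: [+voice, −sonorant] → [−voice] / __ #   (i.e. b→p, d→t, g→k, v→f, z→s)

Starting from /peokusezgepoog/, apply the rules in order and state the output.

Rule 1 (intervocalic spirantization): /k/ is a stop between vowels /o/ and /u/, so it spirantizes to the fricative [x]. /p/ is a stop between vowels /e/ and /o/, so it spirantizes to the fricative [f]. /peokusezgepoog/ → peoxusezgefoog.
Rule 2 (intervocalic voicing): /s/ is a voiceless obstruent between vowels /u/ and /e/, so it voices to [z]. /f/ is a voiceless obstruent between vowels /e/ and /o/, so it voices to [v]. /peoxusezgefoog/ → peoxuzezgevoog.
Rule 3 (intervocalic voicing): no segment meets the environment; /peoxuzezgevoog/ is unchanged.
Rule 4 (final devoicing): /g/ is a voiced obstruent in word-final position, so it devoices to [k]. /peoxuzezgevoog/ → peoxuzezgevook.

peoxuzezgevook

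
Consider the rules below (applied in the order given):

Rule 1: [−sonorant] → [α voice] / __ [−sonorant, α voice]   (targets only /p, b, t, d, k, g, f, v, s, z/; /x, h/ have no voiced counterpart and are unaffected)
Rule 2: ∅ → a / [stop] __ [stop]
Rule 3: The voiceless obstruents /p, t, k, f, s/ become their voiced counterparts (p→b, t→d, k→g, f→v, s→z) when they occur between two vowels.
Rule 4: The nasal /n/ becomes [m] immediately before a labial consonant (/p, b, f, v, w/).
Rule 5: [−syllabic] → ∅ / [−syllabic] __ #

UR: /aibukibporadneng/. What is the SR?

aibugibaboradnen

Rule 1 (regressive voicing assimilation): /b/ precedes the voiceless obstruent /p/, so it devoices to [p] by assimilation. /aibukibporadneng/ → aibukipporadneng.
Rule 2 (stop-cluster a-epenthesis): /p/ and /p/ form a stop–stop cluster, so [a] is inserted between them. /aibukipporadneng/ → aibukipaporadneng.
Rule 3 (intervocalic voicing): /k/ is a voiceless obstruent between vowels /u/ and /i/, so it voices to [g]. /p/ is a voiceless obstruent between vowels /i/ and /a/, so it voices to [b]. /p/ is a voiceless obstruent between vowels /a/ and /o/, so it voices to [b]. /aibukipaporadneng/ → aibugibaboradneng.
Rule 4 (nasal place assimilation): no segment meets the environment; /aibugibaboradneng/ is unchanged.
Rule 5 (final cluster simplification): /g/ is the second consonant of a word-final cluster /ng/, so it deletes. /aibugibaboradneng/ → aibugibaboradnen.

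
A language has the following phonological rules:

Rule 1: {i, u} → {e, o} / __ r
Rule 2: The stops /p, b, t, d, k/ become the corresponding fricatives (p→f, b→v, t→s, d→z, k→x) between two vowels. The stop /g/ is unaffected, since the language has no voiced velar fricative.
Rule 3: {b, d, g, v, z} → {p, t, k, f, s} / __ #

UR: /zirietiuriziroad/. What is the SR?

zeriesiorizeroat

Rule 1 (pre-rhotic lowering): /i/ is a high vowel immediately before /r/, so it lowers to [e]. /u/ is a high vowel immediately before /r/, so it lowers to [o]. /i/ is a high vowel immediately before /r/, so it lowers to [e]. /zirietiuriziroad/ → zerietiorizeroad.
Rule 2 (intervocalic spirantization): /t/ is a stop between vowels /e/ and /i/, so it spirantizes to the fricative [s]. /zerietiorizeroad/ → zeriesiorizeroad.
Rule 3 (final devoicing): /d/ is a voiced obstruent in word-final position, so it devoices to [t]. /zeriesiorizeroad/ → zeriesiorizeroat.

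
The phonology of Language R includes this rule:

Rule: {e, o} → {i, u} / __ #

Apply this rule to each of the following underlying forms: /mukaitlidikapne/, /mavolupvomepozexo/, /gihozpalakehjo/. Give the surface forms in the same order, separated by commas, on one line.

/mukaitlidikapne/: /e/ is a mid vowel in word-final position, so it raises to [i]. → [mukaitlidikapni].
/mavolupvomepozexo/: /o/ is a mid vowel in word-final position, so it raises to [u]. → [mavolupvomepozexu].
/gihozpalakehjo/: /o/ is a mid vowel in word-final position, so it raises to [u]. → [gihozpalakehju].

mukaitlidikapni, mavolupvomepozexu, gihozpalakehju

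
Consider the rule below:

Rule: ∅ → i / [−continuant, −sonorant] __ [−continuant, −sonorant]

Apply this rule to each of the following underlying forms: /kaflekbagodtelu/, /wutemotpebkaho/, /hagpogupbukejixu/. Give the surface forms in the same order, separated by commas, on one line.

/kaflekbagodtelu/: /k/ and /b/ form a stop–stop cluster, so [i] is inserted between them. /d/ and /t/ form a stop–stop cluster, so [i] is inserted between them. → [kaflekibagoditelu].
/wutemotpebkaho/: /t/ and /p/ form a stop–stop cluster, so [i] is inserted between them. /b/ and /k/ form a stop–stop cluster, so [i] is inserted between them. → [wutemotipebikaho].
/hagpogupbukejixu/: /g/ and /p/ form a stop–stop cluster, so [i] is inserted between them. /p/ and /b/ form a stop–stop cluster, so [i] is inserted between them. → [hagipogupibukejixu].

kaflekibagoditelu, wutemotipebikaho, hagipogupibukejixu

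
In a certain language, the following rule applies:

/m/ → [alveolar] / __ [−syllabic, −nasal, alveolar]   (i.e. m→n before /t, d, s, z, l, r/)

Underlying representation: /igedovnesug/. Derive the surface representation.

No segment of /igedovnesug/ meets the structural description of the rule, so the form surfaces unchanged.

igedovnesug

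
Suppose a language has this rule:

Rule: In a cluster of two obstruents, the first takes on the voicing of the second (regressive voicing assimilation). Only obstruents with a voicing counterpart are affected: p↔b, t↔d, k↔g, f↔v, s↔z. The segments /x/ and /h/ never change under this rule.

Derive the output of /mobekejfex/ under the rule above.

mobekejfex

No segment of /mobekejfex/ meets the structural description of the rule, so the form surfaces unchanged.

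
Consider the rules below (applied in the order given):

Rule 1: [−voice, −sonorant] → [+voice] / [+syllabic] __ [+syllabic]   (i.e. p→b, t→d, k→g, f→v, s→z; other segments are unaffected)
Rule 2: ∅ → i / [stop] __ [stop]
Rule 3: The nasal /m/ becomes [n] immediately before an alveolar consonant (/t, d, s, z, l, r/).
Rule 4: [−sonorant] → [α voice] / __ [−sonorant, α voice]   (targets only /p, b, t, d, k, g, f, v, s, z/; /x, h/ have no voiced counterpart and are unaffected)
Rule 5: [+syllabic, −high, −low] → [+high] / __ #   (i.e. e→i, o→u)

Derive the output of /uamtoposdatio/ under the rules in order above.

uantobozdadiu

Rule 1 (intervocalic voicing): /p/ is a voiceless obstruent between vowels /o/ and /o/, so it voices to [b]. /t/ is a voiceless obstruent between vowels /a/ and /i/, so it voices to [d]. /uamtoposdatio/ → uamtobosdadio.
Rule 2 (stop-cluster i-epenthesis): no segment meets the environment; /uamtobosdadio/ is unchanged.
Rule 3 (nasal place assimilation): /m/ precedes the alveolar consonant /t/, so it assimilates in place to [n]. /uamtobosdadio/ → uantobosdadio.
Rule 4 (regressive voicing assimilation): /s/ precedes the voiced obstruent /d/, so it voices to [z] by assimilation. /uantobosdadio/ → uantobozdadio.
Rule 5 (final vowel raising): /o/ is a mid vowel in word-final position, so it raises to [u]. /uantobozdadio/ → uantobozdadiu.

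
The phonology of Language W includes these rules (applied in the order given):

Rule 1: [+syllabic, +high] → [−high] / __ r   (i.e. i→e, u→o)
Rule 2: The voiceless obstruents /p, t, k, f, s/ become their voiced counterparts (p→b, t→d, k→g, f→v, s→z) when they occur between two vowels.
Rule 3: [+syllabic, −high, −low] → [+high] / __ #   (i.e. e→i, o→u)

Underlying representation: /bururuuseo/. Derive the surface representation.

bororuuzeu

Rule 1 (pre-rhotic lowering): /u/ is a high vowel immediately before /r/, so it lowers to [o]. /u/ is a high vowel immediately before /r/, so it lowers to [o]. /bururuuseo/ → bororuuseo.
Rule 2 (intervocalic voicing): /s/ is a voiceless obstruent between vowels /u/ and /e/, so it voices to [z]. /bororuuseo/ → bororuuzeo.
Rule 3 (final vowel raising): /o/ is a mid vowel in word-final position, so it raises to [u]. /bororuuzeo/ → bororuuzeu.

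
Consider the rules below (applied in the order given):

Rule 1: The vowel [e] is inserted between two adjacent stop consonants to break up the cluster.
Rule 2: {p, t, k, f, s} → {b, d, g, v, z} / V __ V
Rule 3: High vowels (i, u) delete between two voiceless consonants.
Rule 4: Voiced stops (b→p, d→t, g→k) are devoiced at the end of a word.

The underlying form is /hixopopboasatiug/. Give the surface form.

Rule 1 (stop-cluster e-epenthesis): /p/ and /b/ form a stop–stop cluster, so [e] is inserted between them. /hixopopboasatiug/ → hixopopeboasatiug.
Rule 2 (intervocalic voicing): /p/ is a voiceless obstruent between vowels /o/ and /o/, so it voices to [b]. /p/ is a voiceless obstruent between vowels /o/ and /e/, so it voices to [b]. /s/ is a voiceless obstruent between vowels /a/ and /a/, so it voices to [z]. /t/ is a voiceless obstruent between vowels /a/ and /i/, so it voices to [d]. /hixopopeboasatiug/ → hixobobeboazadiug.
Rule 3 (high vowel syncope): /i/ is a high vowel flanked by voiceless consonants /h/ and /x/, so it deletes. /hixobobeboazadiug/ → hxobobeboazadiug.
Rule 4 (final devoicing): /g/ is a voiced stop in word-final position, so it devoices to [k]. /hxobobeboazadiug/ → hxobobeboazadiuk.

hxobobeboazadiuk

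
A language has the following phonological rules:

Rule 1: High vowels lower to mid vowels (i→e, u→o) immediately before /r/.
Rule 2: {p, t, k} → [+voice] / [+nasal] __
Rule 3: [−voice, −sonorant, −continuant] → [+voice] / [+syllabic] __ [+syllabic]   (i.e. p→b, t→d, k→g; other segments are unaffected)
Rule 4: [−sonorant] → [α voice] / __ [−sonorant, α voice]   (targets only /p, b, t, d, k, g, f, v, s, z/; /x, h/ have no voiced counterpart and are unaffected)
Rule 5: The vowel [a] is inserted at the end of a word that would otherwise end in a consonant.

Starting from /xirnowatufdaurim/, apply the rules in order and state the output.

xernowaduvdaorima

Rule 1 (pre-rhotic lowering): /i/ is a high vowel immediately before /r/, so it lowers to [e]. /u/ is a high vowel immediately before /r/, so it lowers to [o]. /xirnowatufdaurim/ → xernowatufdaorim.
Rule 2 (post-nasal voicing): no segment meets the environment; /xernowatufdaorim/ is unchanged.
Rule 3 (intervocalic voicing): /t/ is a voiceless stop between vowels /a/ and /u/, so it voices to [d]. /xernowatufdaorim/ → xernowadufdaorim.
Rule 4 (regressive voicing assimilation): /f/ precedes the voiced obstruent /d/, so it voices to [v] by assimilation. /xernowadufdaorim/ → xernowaduvdaorim.
Rule 5 (final a-epenthesis): the form ends in the consonant /m/, so [a] is inserted word-finally. /xernowaduvdaorim/ → xernowaduvdaorima.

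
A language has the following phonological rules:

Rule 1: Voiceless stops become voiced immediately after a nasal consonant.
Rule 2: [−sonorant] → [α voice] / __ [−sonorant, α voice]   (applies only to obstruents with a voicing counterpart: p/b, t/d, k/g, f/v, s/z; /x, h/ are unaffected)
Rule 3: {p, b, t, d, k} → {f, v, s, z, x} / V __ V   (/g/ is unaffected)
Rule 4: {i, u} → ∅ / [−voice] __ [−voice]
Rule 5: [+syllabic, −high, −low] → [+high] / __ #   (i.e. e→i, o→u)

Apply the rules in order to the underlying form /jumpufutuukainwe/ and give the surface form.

jumbufsuuxainwi

Rule 1 (post-nasal voicing): /p/ is a voiceless stop immediately after the nasal /m/, so it voices to [b]. /jumpufutuukainwe/ → jumbufutuukainwe.
Rule 2 (regressive voicing assimilation): no segment meets the environment; /jumbufutuukainwe/ is unchanged.
Rule 3 (intervocalic spirantization): /t/ is a stop between vowels /u/ and /u/, so it spirantizes to the fricative [s]. /k/ is a stop between vowels /u/ and /a/, so it spirantizes to the fricative [x]. /jumbufutuukainwe/ → jumbufusuuxainwe.
Rule 4 (high vowel syncope): /u/ is a high vowel flanked by voiceless consonants /f/ and /s/, so it deletes. /jumbufusuuxainwe/ → jumbufsuuxainwe.
Rule 5 (final vowel raising): /e/ is a mid vowel in word-final position, so it raises to [i]. /jumbufsuuxainwe/ → jumbufsuuxainwi.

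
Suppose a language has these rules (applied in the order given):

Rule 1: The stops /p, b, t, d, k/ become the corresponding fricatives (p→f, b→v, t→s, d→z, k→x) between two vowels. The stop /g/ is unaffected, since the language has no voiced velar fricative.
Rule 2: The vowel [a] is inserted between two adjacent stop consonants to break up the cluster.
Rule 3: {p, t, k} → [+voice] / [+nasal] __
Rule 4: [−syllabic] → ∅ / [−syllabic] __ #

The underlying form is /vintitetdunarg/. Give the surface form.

vindisetadunar

Rule 1 (intervocalic spirantization): /t/ is a stop between vowels /i/ and /e/, so it spirantizes to the fricative [s]. /vintitetdunarg/ → vintisetdunarg.
Rule 2 (stop-cluster a-epenthesis): /t/ and /d/ form a stop–stop cluster, so [a] is inserted between them. /vintisetdunarg/ → vintisetadunarg.
Rule 3 (post-nasal voicing): /t/ is a voiceless stop immediately after the nasal /n/, so it voices to [d]. /vintisetadunarg/ → vindisetadunarg.
Rule 4 (final cluster simplification): /g/ is the second consonant of a word-final cluster /rg/, so it deletes. /vindisetadunarg/ → vindisetadunar.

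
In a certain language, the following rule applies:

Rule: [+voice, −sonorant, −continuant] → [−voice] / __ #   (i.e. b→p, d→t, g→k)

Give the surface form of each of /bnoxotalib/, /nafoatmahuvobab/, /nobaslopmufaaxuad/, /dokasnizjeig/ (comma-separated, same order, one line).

bnoxotalip, nafoatmahuvobap, nobaslopmufaaxuat, dokasnizjeik

/bnoxotalib/: /b/ is a voiced stop in word-final position, so it devoices to [p]. → [bnoxotalip].
/nafoatmahuvobab/: /b/ is a voiced stop in word-final position, so it devoices to [p]. → [nafoatmahuvobap].
/nobaslopmufaaxuad/: /d/ is a voiced stop in word-final position, so it devoices to [t]. → [nobaslopmufaaxuat].
/dokasnizjeig/: /g/ is a voiced stop in word-final position, so it devoices to [k]. → [dokasnizjeik].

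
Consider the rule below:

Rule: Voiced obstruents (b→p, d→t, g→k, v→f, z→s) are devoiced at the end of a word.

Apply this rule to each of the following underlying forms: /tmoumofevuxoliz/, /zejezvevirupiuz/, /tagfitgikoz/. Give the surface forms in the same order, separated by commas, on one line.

tmoumofevuxolis, zejezvevirupius, tagfitgikos

/tmoumofevuxoliz/: /z/ is a voiced obstruent in word-final position, so it devoices to [s]. → [tmoumofevuxolis].
/zejezvevirupiuz/: /z/ is a voiced obstruent in word-final position, so it devoices to [s]. → [zejezvevirupius].
/tagfitgikoz/: /z/ is a voiced obstruent in word-final position, so it devoices to [s]. → [tagfitgikos].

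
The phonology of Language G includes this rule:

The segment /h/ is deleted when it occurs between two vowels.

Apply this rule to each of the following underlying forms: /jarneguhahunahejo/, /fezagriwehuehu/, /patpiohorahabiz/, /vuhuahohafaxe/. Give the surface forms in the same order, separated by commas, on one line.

jarneguaunaejo, fezagriweueu, patpiooraabiz, vuuaoafaxe

/jarneguhahunahejo/: /h/ occurs between vowels /u/ and /a/, so it deletes. /h/ occurs between vowels /a/ and /u/, so it deletes. /h/ occurs between vowels /a/ and /e/, so it deletes. → [jarneguaunaejo].
/fezagriwehuehu/: /h/ occurs between vowels /e/ and /u/, so it deletes. /h/ occurs between vowels /e/ and /u/, so it deletes. → [fezagriweueu].
/patpiohorahabiz/: /h/ occurs between vowels /o/ and /o/, so it deletes. /h/ occurs between vowels /a/ and /a/, so it deletes. → [patpiooraabiz].
/vuhuahohafaxe/: /h/ occurs between vowels /u/ and /u/, so it deletes. /h/ occurs between vowels /a/ and /o/, so it deletes. /h/ occurs between vowels /o/ and /a/, so it deletes. → [vuuaoafaxe].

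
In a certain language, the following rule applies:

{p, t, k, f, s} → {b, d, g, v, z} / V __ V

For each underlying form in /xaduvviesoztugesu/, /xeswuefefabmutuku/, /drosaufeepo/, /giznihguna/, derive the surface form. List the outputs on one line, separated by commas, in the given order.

xaduvviezoztugezu, xeswuevevabmudugu, drozauveebo, giznihguna

/xaduvviesoztugesu/: /s/ is a voiceless obstruent between vowels /e/ and /o/, so it voices to [z]. /s/ is a voiceless obstruent between vowels /e/ and /u/, so it voices to [z]. → [xaduvviezoztugezu].
/xeswuefefabmutuku/: /f/ is a voiceless obstruent between vowels /e/ and /e/, so it voices to [v]. /f/ is a voiceless obstruent between vowels /e/ and /a/, so it voices to [v]. /t/ is a voiceless obstruent between vowels /u/ and /u/, so it voices to [d]. /k/ is a voiceless obstruent between vowels /u/ and /u/, so it voices to [g]. → [xeswuevevabmudugu].
/drosaufeepo/: /s/ is a voiceless obstruent between vowels /o/ and /a/, so it voices to [z]. /f/ is a voiceless obstruent between vowels /u/ and /e/, so it voices to [v]. /p/ is a voiceless obstruent between vowels /e/ and /o/, so it voices to [b]. → [drozauveebo].
/giznihguna/: the rule's environment is not met; surfaces unchanged as [giznihguna].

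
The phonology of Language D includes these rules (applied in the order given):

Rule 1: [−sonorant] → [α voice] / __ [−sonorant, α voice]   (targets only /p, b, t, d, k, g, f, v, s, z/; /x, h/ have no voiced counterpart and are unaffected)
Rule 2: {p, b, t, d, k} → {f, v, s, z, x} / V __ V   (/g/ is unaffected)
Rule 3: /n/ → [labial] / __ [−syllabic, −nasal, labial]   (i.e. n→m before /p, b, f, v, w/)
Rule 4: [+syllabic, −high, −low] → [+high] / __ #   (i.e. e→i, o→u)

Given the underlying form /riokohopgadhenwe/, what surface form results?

rioxohobgathemwi

Rule 1 (regressive voicing assimilation): /p/ precedes the voiced obstruent /g/, so it voices to [b] by assimilation. /d/ precedes the voiceless obstruent /h/, so it devoices to [t] by assimilation. /riokohopgadhenwe/ → riokohobgathenwe.
Rule 2 (intervocalic spirantization): /k/ is a stop between vowels /o/ and /o/, so it spirantizes to the fricative [x]. /riokohobgathenwe/ → rioxohobgathenwe.
Rule 3 (nasal place assimilation): /n/ precedes the labial consonant /w/, so it assimilates in place to [m]. /rioxohobgathenwe/ → rioxohobgathemwe.
Rule 4 (final vowel raising): /e/ is a mid vowel in word-final position, so it raises to [i]. /rioxohobgathemwe/ → rioxohobgathemwi.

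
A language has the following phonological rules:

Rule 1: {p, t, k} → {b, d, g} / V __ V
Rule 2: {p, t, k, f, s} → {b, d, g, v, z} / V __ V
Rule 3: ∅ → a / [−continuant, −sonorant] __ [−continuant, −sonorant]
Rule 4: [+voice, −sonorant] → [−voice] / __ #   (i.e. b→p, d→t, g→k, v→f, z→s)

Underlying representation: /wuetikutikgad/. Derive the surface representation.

Rule 1 (intervocalic voicing): /t/ is a voiceless stop between vowels /e/ and /i/, so it voices to [d]. /k/ is a voiceless stop between vowels /i/ and /u/, so it voices to [g]. /t/ is a voiceless stop between vowels /u/ and /i/, so it voices to [d]. /wuetikutikgad/ → wuedigudikgad.
Rule 2 (intervocalic voicing): no segment meets the environment; /wuedigudikgad/ is unchanged.
Rule 3 (stop-cluster a-epenthesis): /k/ and /g/ form a stop–stop cluster, so [a] is inserted between them. /wuedigudikgad/ → wuedigudikagad.
Rule 4 (final devoicing): /d/ is a voiced obstruent in word-final position, so it devoices to [t]. /wuedigudikagad/ → wuedigudikagat.

wuedigudikagat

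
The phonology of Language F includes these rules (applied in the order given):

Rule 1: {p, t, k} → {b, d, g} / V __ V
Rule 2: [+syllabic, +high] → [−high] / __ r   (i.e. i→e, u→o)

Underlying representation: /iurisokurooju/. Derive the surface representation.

Rule 1 (intervocalic voicing): /k/ is a voiceless stop between vowels /o/ and /u/, so it voices to [g]. /iurisokurooju/ → iurisogurooju.
Rule 2 (pre-rhotic lowering): /u/ is a high vowel immediately before /r/, so it lowers to [o]. /u/ is a high vowel immediately before /r/, so it lowers to [o]. /iurisogurooju/ → iorisogorooju.

iorisogorooju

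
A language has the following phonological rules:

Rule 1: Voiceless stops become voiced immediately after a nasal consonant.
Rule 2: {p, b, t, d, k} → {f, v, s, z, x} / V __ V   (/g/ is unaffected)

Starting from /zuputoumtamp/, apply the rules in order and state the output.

Rule 1 (post-nasal voicing): /t/ is a voiceless stop immediately after the nasal /m/, so it voices to [d]. /p/ is a voiceless stop immediately after the nasal /m/, so it voices to [b]. /zuputoumtamp/ → zuputoumdamb.
Rule 2 (intervocalic spirantization): /p/ is a stop between vowels /u/ and /u/, so it spirantizes to the fricative [f]. /t/ is a stop between vowels /u/ and /o/, so it spirantizes to the fricative [s]. /zuputoumdamb/ → zufusoumdamb.

zufusoumdamb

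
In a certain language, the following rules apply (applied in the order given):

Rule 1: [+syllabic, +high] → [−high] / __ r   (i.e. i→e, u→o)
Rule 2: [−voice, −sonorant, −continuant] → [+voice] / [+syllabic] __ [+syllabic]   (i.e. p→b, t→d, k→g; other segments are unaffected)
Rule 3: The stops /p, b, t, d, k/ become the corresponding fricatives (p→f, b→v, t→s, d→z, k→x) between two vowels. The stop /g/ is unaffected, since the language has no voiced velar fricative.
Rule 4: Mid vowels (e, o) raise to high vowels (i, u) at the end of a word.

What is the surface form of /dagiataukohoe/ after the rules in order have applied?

Rule 1 (pre-rhotic lowering): no segment meets the environment; /dagiataukohoe/ is unchanged.
Rule 2 (intervocalic voicing): /t/ is a voiceless stop between vowels /a/ and /a/, so it voices to [d]. /k/ is a voiceless stop between vowels /u/ and /o/, so it voices to [g]. /dagiataukohoe/ → dagiadaugohoe.
Rule 3 (intervocalic spirantization): /d/ is a stop between vowels /a/ and /a/, so it spirantizes to the fricative [z]. /dagiadaugohoe/ → dagiazaugohoe.
Rule 4 (final vowel raising): /e/ is a mid vowel in word-final position, so it raises to [i]. /dagiazaugohoe/ → dagiazaugohoi.

dagiazaugohoi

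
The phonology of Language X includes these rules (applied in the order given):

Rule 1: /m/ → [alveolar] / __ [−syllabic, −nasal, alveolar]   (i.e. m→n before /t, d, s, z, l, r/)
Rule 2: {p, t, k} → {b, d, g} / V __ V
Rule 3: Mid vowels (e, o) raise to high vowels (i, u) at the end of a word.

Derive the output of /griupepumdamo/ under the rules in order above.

griubebundamu

Rule 1 (nasal place assimilation): /m/ precedes the alveolar consonant /d/, so it assimilates in place to [n]. /griupepumdamo/ → griupepundamo.
Rule 2 (intervocalic voicing): /p/ is a voiceless stop between vowels /u/ and /e/, so it voices to [b]. /p/ is a voiceless stop between vowels /e/ and /u/, so it voices to [b]. /griupepundamo/ → griubebundamo.
Rule 3 (final vowel raising): /o/ is a mid vowel in word-final position, so it raises to [u]. /griubebundamo/ → griubebundamu.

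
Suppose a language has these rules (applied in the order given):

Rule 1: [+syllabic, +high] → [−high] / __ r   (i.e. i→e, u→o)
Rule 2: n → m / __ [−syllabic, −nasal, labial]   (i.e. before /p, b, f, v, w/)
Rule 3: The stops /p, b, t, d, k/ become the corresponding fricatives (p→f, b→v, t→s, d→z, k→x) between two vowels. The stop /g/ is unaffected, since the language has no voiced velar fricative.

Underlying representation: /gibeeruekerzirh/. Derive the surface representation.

Rule 1 (pre-rhotic lowering): /i/ is a high vowel immediately before /r/, so it lowers to [e]. /gibeeruekerzirh/ → gibeeruekerzerh.
Rule 2 (nasal place assimilation): no segment meets the environment; /gibeeruekerzerh/ is unchanged.
Rule 3 (intervocalic spirantization): /b/ is a stop between vowels /i/ and /e/, so it spirantizes to the fricative [v]. /k/ is a stop between vowels /e/ and /e/, so it spirantizes to the fricative [x]. /gibeeruekerzerh/ → giveeruexerzerh.

giveeruexerzerh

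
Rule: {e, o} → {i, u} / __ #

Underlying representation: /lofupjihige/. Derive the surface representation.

/e/ is a mid vowel in word-final position, so it raises to [i].
Surface form: [lofupjihigi].

lofupjihigi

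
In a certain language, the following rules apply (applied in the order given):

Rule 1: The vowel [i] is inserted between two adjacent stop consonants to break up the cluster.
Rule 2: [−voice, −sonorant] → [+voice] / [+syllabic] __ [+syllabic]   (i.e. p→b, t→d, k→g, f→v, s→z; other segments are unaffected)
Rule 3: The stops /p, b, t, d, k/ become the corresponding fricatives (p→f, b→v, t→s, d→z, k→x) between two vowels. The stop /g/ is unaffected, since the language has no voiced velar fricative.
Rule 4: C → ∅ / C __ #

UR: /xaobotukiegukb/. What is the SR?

xaovozugiegugib

Rule 1 (stop-cluster i-epenthesis): /k/ and /b/ form a stop–stop cluster, so [i] is inserted between them. /xaobotukiegukb/ → xaobotukiegukib.
Rule 2 (intervocalic voicing): /t/ is a voiceless obstruent between vowels /o/ and /u/, so it voices to [d]. /k/ is a voiceless obstruent between vowels /u/ and /i/, so it voices to [g]. /k/ is a voiceless obstruent between vowels /u/ and /i/, so it voices to [g]. /xaobotukiegukib/ → xaobodugiegugib.
Rule 3 (intervocalic spirantization): /b/ is a stop between vowels /o/ and /o/, so it spirantizes to the fricative [v]. /d/ is a stop between vowels /o/ and /u/, so it spirantizes to the fricative [z]. /xaobodugiegugib/ → xaovozugiegugib.
Rule 4 (final cluster simplification): no segment meets the environment; /xaovozugiegugib/ is unchanged.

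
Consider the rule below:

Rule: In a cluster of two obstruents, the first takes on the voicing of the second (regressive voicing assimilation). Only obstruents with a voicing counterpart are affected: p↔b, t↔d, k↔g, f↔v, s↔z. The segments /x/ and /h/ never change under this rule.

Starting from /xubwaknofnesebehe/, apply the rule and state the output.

No segment of /xubwaknofnesebehe/ meets the structural description of the rule, so the form surfaces unchanged.

xubwaknofnesebehe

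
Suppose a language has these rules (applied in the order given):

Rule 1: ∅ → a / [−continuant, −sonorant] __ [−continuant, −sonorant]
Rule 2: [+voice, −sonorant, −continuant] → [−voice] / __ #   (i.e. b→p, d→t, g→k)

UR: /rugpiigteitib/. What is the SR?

rugapiigateitip

Rule 1 (stop-cluster a-epenthesis): /g/ and /p/ form a stop–stop cluster, so [a] is inserted between them. /g/ and /t/ form a stop–stop cluster, so [a] is inserted between them. /rugpiigteitib/ → rugapiigateitib.
Rule 2 (final devoicing): /b/ is a voiced stop in word-final position, so it devoices to [p]. /rugapiigateitib/ → rugapiigateitip.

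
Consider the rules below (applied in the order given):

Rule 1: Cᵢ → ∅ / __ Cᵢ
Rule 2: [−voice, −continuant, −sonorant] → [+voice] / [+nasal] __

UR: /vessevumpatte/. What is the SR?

vesevumbate

Rule 1 (degemination): /ss/ is a geminate; the first /s/ deletes. /tt/ is a geminate; the first /t/ deletes. /vessevumpatte/ → vesevumpate.
Rule 2 (post-nasal voicing): /p/ is a voiceless stop immediately after the nasal /m/, so it voices to [b]. /vesevumpate/ → vesevumbate.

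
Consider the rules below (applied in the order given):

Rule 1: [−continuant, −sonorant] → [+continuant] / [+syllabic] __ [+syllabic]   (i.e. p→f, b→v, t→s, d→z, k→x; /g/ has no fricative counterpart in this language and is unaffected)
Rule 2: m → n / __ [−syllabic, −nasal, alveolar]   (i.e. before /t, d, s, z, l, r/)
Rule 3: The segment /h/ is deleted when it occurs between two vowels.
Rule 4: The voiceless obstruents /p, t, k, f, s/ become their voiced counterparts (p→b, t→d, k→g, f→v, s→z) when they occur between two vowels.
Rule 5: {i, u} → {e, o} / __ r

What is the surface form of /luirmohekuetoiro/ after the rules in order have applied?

Rule 1 (intervocalic spirantization): /k/ is a stop between vowels /e/ and /u/, so it spirantizes to the fricative [x]. /t/ is a stop between vowels /e/ and /o/, so it spirantizes to the fricative [s]. /luirmohekuetoiro/ → luirmohexuesoiro.
Rule 2 (nasal place assimilation): no segment meets the environment; /luirmohexuesoiro/ is unchanged.
Rule 3 (intervocalic h-deletion): /h/ occurs between vowels /o/ and /e/, so it deletes. /luirmohexuesoiro/ → luirmoexuesoiro.
Rule 4 (intervocalic voicing): /s/ is a voiceless obstruent between vowels /e/ and /o/, so it voices to [z]. /luirmoexuesoiro/ → luirmoexuezoiro.
Rule 5 (pre-rhotic lowering): /i/ is a high vowel immediately before /r/, so it lowers to [e]. /i/ is a high vowel immediately before /r/, so it lowers to [e]. /luirmoexuezoiro/ → luermoexuezoero.

luermoexuezoero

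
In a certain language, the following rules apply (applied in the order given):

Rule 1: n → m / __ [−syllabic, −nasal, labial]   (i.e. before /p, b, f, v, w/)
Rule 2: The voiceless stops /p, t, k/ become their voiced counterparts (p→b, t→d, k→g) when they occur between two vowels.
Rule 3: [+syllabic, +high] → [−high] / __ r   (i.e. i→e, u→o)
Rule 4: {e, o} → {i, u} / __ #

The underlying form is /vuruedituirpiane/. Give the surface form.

Rule 1 (nasal place assimilation): no segment meets the environment; /vuruedituirpiane/ is unchanged.
Rule 2 (intervocalic voicing): /t/ is a voiceless stop between vowels /i/ and /u/, so it voices to [d]. /vuruedituirpiane/ → vuruediduirpiane.
Rule 3 (pre-rhotic lowering): /u/ is a high vowel immediately before /r/, so it lowers to [o]. /i/ is a high vowel immediately before /r/, so it lowers to [e]. /vuruediduirpiane/ → voruediduerpiane.
Rule 4 (final vowel raising): /e/ is a mid vowel in word-final position, so it raises to [i]. /voruediduerpiane/ → voruediduerpiani.

voruediduerpiani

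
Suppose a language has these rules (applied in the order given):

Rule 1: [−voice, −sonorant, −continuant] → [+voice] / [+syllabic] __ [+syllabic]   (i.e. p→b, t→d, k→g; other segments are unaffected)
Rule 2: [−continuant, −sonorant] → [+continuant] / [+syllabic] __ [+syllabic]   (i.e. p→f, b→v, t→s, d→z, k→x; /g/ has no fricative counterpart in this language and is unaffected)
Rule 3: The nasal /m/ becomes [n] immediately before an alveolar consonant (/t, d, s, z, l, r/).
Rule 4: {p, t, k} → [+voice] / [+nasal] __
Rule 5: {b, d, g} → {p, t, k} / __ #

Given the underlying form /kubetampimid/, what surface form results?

kuvezambimit

Rule 1 (intervocalic voicing): /t/ is a voiceless stop between vowels /e/ and /a/, so it voices to [d]. /kubetampimid/ → kubedampimid.
Rule 2 (intervocalic spirantization): /b/ is a stop between vowels /u/ and /e/, so it spirantizes to the fricative [v]. /d/ is a stop between vowels /e/ and /a/, so it spirantizes to the fricative [z]. /kubedampimid/ → kuvezampimid.
Rule 3 (nasal place assimilation): no segment meets the environment; /kuvezampimid/ is unchanged.
Rule 4 (post-nasal voicing): /p/ is a voiceless stop immediately after the nasal /m/, so it voices to [b]. /kuvezampimid/ → kuvezambimid.
Rule 5 (final devoicing): /d/ is a voiced stop in word-final position, so it devoices to [t]. /kuvezambimid/ → kuvezambimit.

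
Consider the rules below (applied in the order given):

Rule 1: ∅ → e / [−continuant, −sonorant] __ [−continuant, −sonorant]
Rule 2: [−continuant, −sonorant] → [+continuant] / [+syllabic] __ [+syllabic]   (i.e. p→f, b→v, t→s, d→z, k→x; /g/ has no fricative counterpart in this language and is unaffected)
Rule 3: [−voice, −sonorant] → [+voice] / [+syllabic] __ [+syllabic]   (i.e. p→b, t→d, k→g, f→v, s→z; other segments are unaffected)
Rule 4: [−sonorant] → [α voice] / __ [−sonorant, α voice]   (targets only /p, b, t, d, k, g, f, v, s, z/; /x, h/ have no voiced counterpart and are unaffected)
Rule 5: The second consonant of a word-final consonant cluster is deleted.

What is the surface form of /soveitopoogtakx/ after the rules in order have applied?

Rule 1 (stop-cluster e-epenthesis): /g/ and /t/ form a stop–stop cluster, so [e] is inserted between them. /soveitopoogtakx/ → soveitopoogetakx.
Rule 2 (intervocalic spirantization): /t/ is a stop between vowels /i/ and /o/, so it spirantizes to the fricative [s]. /p/ is a stop between vowels /o/ and /o/, so it spirantizes to the fricative [f]. /t/ is a stop between vowels /e/ and /a/, so it spirantizes to the fricative [s]. /soveitopoogetakx/ → soveisofoogesakx.
Rule 3 (intervocalic voicing): /s/ is a voiceless obstruent between vowels /i/ and /o/, so it voices to [z]. /f/ is a voiceless obstruent between vowels /o/ and /o/, so it voices to [v]. /s/ is a voiceless obstruent between vowels /e/ and /a/, so it voices to [z]. /soveisofoogesakx/ → soveizovoogezakx.
Rule 4 (regressive voicing assimilation): no segment meets the environment; /soveizovoogezakx/ is unchanged.
Rule 5 (final cluster simplification): /x/ is the second consonant of a word-final cluster /kx/, so it deletes. /soveizovoogezakx/ → soveizovoogezak.

soveizovoogezak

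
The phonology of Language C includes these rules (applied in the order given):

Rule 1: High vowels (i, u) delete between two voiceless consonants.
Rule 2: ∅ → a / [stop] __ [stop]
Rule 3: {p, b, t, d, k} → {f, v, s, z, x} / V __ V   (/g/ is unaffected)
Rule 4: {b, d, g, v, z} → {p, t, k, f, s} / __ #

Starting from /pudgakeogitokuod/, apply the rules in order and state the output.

Rule 1 (high vowel syncope): no segment meets the environment; /pudgakeogitokuod/ is unchanged.
Rule 2 (stop-cluster a-epenthesis): /d/ and /g/ form a stop–stop cluster, so [a] is inserted between them. /pudgakeogitokuod/ → pudagakeogitokuod.
Rule 3 (intervocalic spirantization): /d/ is a stop between vowels /u/ and /a/, so it spirantizes to the fricative [z]. /k/ is a stop between vowels /a/ and /e/, so it spirantizes to the fricative [x]. /t/ is a stop between vowels /i/ and /o/, so it spirantizes to the fricative [s]. /k/ is a stop between vowels /o/ and /u/, so it spirantizes to the fricative [x]. /pudagakeogitokuod/ → puzagaxeogisoxuod.
Rule 4 (final devoicing): /d/ is a voiced obstruent in word-final position, so it devoices to [t]. /puzagaxeogisoxuod/ → puzagaxeogisoxuot.

puzagaxeogisoxuot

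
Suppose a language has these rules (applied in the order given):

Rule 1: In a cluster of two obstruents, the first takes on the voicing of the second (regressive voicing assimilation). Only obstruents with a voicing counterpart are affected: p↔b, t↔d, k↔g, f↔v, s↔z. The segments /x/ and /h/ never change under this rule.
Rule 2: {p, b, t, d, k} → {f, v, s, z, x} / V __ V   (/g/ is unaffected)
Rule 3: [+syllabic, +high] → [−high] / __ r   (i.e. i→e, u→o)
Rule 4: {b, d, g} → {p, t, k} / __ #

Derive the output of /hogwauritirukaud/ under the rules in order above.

hogwaoriseruxaut

Rule 1 (regressive voicing assimilation): no segment meets the environment; /hogwauritirukaud/ is unchanged.
Rule 2 (intervocalic spirantization): /t/ is a stop between vowels /i/ and /i/, so it spirantizes to the fricative [s]. /k/ is a stop between vowels /u/ and /a/, so it spirantizes to the fricative [x]. /hogwauritirukaud/ → hogwaurisiruxaud.
Rule 3 (pre-rhotic lowering): /u/ is a high vowel immediately before /r/, so it lowers to [o]. /i/ is a high vowel immediately before /r/, so it lowers to [e]. /hogwaurisiruxaud/ → hogwaoriseruxaud.
Rule 4 (final devoicing): /d/ is a voiced stop in word-final position, so it devoices to [t]. /hogwaoriseruxaud/ → hogwaoriseruxaut.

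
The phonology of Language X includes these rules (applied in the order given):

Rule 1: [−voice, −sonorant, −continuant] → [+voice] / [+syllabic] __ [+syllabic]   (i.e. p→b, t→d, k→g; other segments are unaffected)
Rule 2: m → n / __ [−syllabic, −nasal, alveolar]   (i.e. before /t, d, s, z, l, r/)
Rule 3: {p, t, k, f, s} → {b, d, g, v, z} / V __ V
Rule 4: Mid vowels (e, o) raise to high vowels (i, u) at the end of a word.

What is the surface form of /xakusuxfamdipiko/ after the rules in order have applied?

Rule 1 (intervocalic voicing): /k/ is a voiceless stop between vowels /a/ and /u/, so it voices to [g]. /p/ is a voiceless stop between vowels /i/ and /i/, so it voices to [b]. /k/ is a voiceless stop between vowels /i/ and /o/, so it voices to [g]. /xakusuxfamdipiko/ → xagusuxfamdibigo.
Rule 2 (nasal place assimilation): /m/ precedes the alveolar consonant /d/, so it assimilates in place to [n]. /xagusuxfamdibigo/ → xagusuxfandibigo.
Rule 3 (intervocalic voicing): /s/ is a voiceless obstruent between vowels /u/ and /u/, so it voices to [z]. /xagusuxfandibigo/ → xaguzuxfandibigo.
Rule 4 (final vowel raising): /o/ is a mid vowel in word-final position, so it raises to [u]. /xaguzuxfandibigo/ → xaguzuxfandibigu.

xaguzuxfandibigu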